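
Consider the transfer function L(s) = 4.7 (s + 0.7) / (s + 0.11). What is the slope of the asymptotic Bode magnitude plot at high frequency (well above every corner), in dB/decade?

With 1 zero and 1 pole, the high-frequency asymptotic slope is 20 × (1 − 1) = 0 dB/decade.

0 dB/decade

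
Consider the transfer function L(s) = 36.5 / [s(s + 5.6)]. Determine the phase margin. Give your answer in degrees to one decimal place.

Gain crossover: |L(jω)| = 1 at ω ≈ 4.9 rad/s.
∠L(j4.9) = −90° − arctan(4.9/5.6) ≈ -131.21°
PM = 180° + (-131.21°) = 48.79°

48.8°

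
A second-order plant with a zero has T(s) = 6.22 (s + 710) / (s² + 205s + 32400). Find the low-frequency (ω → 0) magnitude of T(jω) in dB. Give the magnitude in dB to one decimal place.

-17.3 dB

T(0) = 6.22 × 710 / 32400 = 0.1363
20 log₁₀(0.1363) = -17.31 dB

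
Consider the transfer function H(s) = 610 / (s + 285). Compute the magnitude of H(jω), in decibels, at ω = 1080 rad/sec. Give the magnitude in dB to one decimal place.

-5.3 dB

|j1080 + 285| = √(1080² + 285²) = 1117
|H(j1080)| = 610 / 1117 = 0.54612
20 log₁₀(0.54612) = -5.25 dB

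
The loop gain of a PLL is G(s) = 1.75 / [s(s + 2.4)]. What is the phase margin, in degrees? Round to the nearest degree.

74°

Gain crossover: |G(jω)| = 1 at ω ≈ 0.7 rad/sec.
∠G(j0.7) = −90° − arctan(0.7/2.4) ≈ -106.26°
PM = 180° + (-106.26°) = 73.74°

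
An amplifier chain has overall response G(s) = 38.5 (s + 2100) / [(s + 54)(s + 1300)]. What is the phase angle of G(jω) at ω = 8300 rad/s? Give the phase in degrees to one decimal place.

-94.9°

∠(j8300 + 2100) = arctan(8300/2100) = 75.80°
∠(j8300 + 54) = arctan(8300/54) = 89.63°
∠(j8300 + 1300) = arctan(8300/1300) = 81.10°
∠G(j8300) = 75.80° − (89.63° + 81.10°) = -94.92°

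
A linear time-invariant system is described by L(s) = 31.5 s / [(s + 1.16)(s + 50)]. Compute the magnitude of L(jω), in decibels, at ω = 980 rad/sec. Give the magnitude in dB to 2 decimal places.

-29.87 dB

|j980| = 980
|j980 + 1.16| = √(980² + 1.16²) = 980
|j980 + 50| = √(980² + 50²) = 981.3
|L(j980)| = 31.5 × 980 / (980 × 981.3) = 0.032101
20 log₁₀(0.032101) = -29.870 dB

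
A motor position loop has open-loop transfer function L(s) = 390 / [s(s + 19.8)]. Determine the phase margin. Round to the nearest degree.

52 deg

Gain crossover: |L(jω)| = 1 at ω ≈ 15.5 rad/sec.
∠L(j15.5) = −90° − arctan(15.5/19.8) ≈ -128.07°
PM = 180° + (-128.07°) = 51.93°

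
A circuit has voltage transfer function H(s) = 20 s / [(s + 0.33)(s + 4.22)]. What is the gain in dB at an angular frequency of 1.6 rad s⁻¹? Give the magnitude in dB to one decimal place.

12.8 dB

|j1.6| = 1.6
|j1.6 + 0.33| = √(1.6² + 0.33²) = 1.634
|j1.6 + 4.22| = √(1.6² + 4.22²) = 4.513
|H(j1.6)| = 20 × 1.6 / (1.634 × 4.513) = 4.3402
20 log₁₀(4.3402) = 12.75 dB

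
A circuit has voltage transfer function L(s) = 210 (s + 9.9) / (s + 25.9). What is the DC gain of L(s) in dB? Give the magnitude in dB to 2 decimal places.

38.09 dB

L(0) = 210 × 9.9 / 25.9 = 80.27
20 log₁₀(80.27) = 38.091 dB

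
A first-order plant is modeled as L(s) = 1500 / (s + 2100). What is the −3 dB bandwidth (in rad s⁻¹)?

2100 rad s⁻¹

For a single-pole low-pass, the −3 dB point is at the pole: ω = 2100 rad s⁻¹.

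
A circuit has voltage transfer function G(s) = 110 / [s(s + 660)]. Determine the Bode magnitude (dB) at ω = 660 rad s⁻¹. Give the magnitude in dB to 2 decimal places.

|j660 + 660| = √(660² + 660²) = 933.4
|j660| = 660
|G(j660)| = 110 / (933.4 × 660) = 0.00017856
20 log₁₀(0.00017856) = -74.964 dB

-74.96 dB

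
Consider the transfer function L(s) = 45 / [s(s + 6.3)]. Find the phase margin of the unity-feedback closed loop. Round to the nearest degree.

Gain crossover: |L(jω)| = 1 at ω ≈ 5.42 rad/sec.
∠L(j5.42) = −90° − arctan(5.42/6.3) ≈ -130.69°
PM = 180° + (-130.69°) = 49.31°

49°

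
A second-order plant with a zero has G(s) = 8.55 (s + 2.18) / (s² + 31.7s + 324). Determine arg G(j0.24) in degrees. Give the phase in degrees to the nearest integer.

5°

∠(j0.24 + 2.18) = arctan(0.24/2.18) = 6.28°
∠[(j0.24)² + 31.7(j0.24) + 324] = ∠[323.94 + j7.608] = 1.35°
∠G(j0.24) = 6.28° − 1.35° = 4.94°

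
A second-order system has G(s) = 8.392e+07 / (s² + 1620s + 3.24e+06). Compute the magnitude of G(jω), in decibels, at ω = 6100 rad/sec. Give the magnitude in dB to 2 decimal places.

7.50 dB

|(j6100)² + 1620(j6100) + 3.24e+06| = |-3.397e+07 + j9.882e+06| = 3.538e+07
|G(j6100)| = 8.392e+07 / 3.538e+07 = 2.3721
20 log₁₀(2.3721) = 7.503 dB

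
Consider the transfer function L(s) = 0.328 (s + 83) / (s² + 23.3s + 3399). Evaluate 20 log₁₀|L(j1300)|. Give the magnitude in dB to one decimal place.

|j1300 + 83| = √(1300² + 83²) = 1303
|(j1300)² + 23.3(j1300) + 3399| = |-1.6866e+06 + j30290| = 1.687e+06
|L(j1300)| = 0.328 × 1303 / 1.687e+06 = 0.00025329
20 log₁₀(0.00025329) = -71.93 dB

-71.9 dB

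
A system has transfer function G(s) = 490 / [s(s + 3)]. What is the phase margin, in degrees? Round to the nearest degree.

Gain crossover: |G(jω)| = 1 at ω ≈ 22 rad/s.
∠G(j22) = −90° − arctan(22/3) ≈ -172.25°
PM = 180° + (-172.25°) = 7.75°

8°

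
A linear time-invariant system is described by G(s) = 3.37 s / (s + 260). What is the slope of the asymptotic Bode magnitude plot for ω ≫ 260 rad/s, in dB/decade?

0 dB/decade

With 1 zero and 1 pole, the high-frequency asymptotic slope is 20 × (1 − 1) = 0 dB/decade.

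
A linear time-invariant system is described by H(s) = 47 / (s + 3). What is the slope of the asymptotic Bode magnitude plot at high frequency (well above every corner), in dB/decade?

-20 dB/decade

With 0 zeros and 1 pole, the high-frequency asymptotic slope is 20 × (0 − 1) = -20 dB/decade.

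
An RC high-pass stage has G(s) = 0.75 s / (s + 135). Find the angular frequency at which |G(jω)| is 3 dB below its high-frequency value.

135 rad/s

For a single-pole high-pass, the −3 dB point is at the pole: ω = 135 rad/s.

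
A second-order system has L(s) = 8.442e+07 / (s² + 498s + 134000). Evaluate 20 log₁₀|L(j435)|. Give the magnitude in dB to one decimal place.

51.5 dB

|(j435)² + 498(j435) + 134000| = |-55225 + j2.1663e+05| = 2.236e+05
|L(j435)| = 8.442e+07 / 2.236e+05 = 377.62
20 log₁₀(377.62) = 51.54 dB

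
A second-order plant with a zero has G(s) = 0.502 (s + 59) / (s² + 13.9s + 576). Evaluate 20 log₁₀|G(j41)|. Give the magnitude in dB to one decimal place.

-30.7 dB

|j41 + 59| = √(41² + 59²) = 71.85
|(j41)² + 13.9(j41) + 576| = |-1105 + j569.9| = 1243
|G(j41)| = 0.502 × 71.85 / 1243 = 0.029009
20 log₁₀(0.029009) = -30.75 dB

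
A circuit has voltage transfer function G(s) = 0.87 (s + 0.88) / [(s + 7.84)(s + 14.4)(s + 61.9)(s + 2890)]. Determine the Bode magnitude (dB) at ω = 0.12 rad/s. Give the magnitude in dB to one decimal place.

|j0.12 + 0.88| = √(0.12² + 0.88²) = 0.8881
|j0.12 + 7.84| = √(0.12² + 7.84²) = 7.841
|j0.12 + 14.4| = √(0.12² + 14.4²) = 14.4
|j0.12 + 61.9| = √(0.12² + 61.9²) = 61.9
|j0.12 + 2890| = √(0.12² + 2890²) = 2890
|G(j0.12)| = 0.87 × 0.8881 / (7.841 × 14.4 × 61.9 × 2890) = 3.8253e-08
20 log₁₀(3.8253e-08) = -148.35 dB

-148.3 dB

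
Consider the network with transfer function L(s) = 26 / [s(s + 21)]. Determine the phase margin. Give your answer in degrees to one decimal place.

Gain crossover: |L(jω)| = 1 at ω ≈ 1.24 rad/s.
∠L(j1.24) = −90° − arctan(1.24/21) ≈ -93.37°
PM = 180° + (-93.37°) = 86.63°

86.6°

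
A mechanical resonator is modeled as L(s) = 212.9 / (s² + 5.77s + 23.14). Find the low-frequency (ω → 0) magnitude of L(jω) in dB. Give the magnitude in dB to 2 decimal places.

L(0) = 212.9 / 23.14 = 9.2005
20 log₁₀(9.2005) = 19.276 dB

19.28 dB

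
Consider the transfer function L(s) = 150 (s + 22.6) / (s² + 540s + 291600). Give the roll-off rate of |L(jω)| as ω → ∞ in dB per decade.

With 1 zero and 2 poles, the high-frequency asymptotic slope is 20 × (1 − 2) = -20 dB/decade.

-20 dB/decade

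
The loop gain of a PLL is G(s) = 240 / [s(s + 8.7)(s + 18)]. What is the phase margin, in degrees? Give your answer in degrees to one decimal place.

Gain crossover: |G(jω)| = 1 at ω ≈ 1.5 rad s⁻¹.
∠G(j1.5) = −90° − arctan(1.5/8.7) − arctan(1.5/18) ≈ -104.59°
PM = 180° + (-104.59°) = 75.41°

75.4°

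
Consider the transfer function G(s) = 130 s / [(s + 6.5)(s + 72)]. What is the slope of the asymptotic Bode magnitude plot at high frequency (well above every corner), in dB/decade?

With 1 zero and 2 poles, the high-frequency asymptotic slope is 20 × (1 − 2) = -20 dB/decade.

-20 dB/decade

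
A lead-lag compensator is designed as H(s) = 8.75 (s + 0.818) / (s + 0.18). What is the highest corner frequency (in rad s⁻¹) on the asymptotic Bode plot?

0.818 rad s⁻¹

Break frequencies occur at each pole and zero magnitude: 0.18 rad s⁻¹, 0.818 rad s⁻¹.
The highest is 0.818 rad s⁻¹.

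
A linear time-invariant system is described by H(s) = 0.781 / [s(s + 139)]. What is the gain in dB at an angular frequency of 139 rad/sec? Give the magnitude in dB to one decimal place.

|j139 + 139| = √(139² + 139²) = 196.6
|j139| = 139
|H(j139)| = 0.781 / (196.6 × 139) = 2.8583e-05
20 log₁₀(2.8583e-05) = -90.88 dB

-90.9 dB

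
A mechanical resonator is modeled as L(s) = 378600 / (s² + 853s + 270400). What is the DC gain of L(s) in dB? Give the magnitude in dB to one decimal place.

2.9 dB

L(0) = 378600 / 270400 = 1.4001
20 log₁₀(1.4001) = 2.92 dB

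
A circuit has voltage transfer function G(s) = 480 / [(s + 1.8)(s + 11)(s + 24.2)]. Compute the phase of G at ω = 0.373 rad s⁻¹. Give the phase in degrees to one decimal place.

-14.5°

∠(j0.373 + 1.8) = arctan(0.373/1.8) = 11.71°
∠(j0.373 + 11) = arctan(0.373/11) = 1.94°
∠(j0.373 + 24.2) = arctan(0.373/24.2) = 0.88°
∠G(j0.373) = − (11.71° + 1.94° + 0.88°) = -14.53°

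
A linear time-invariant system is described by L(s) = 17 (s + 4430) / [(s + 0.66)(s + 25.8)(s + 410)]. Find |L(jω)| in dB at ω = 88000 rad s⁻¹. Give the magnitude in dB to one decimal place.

-173.2 dB

|j88000 + 4430| = √(88000² + 4430²) = 8.811e+04
|j88000 + 0.66| = √(88000² + 0.66²) = 8.8e+04
|j88000 + 25.8| = √(88000² + 25.8²) = 8.8e+04
|j88000 + 410| = √(88000² + 410²) = 8.8e+04
|L(j88000)| = 17 × 8.811e+04 / (8.8e+04 × 8.8e+04 × 8.8e+04) = 2.198e-09
20 log₁₀(2.198e-09) = -173.16 dB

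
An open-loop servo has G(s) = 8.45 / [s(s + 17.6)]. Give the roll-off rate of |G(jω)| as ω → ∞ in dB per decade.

-40 dB/decade

With 0 zeros and 2 poles, the high-frequency asymptotic slope is 20 × (0 − 2) = -40 dB/decade.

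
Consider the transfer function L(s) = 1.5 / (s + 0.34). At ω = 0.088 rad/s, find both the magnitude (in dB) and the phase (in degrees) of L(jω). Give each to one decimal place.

|j0.088 + 0.34| = √(0.088² + 0.34²) = 0.3512
|L(j0.088)| = 1.5 / 0.3512 = 4.271
20 log₁₀(4.271) = 12.61 dB
∠(j0.088 + 0.34) = arctan(0.088/0.34) = 14.51°
∠L(j0.088) = −14.51° = -14.51°

|L| = 12.6 dB, ∠L = -14.5°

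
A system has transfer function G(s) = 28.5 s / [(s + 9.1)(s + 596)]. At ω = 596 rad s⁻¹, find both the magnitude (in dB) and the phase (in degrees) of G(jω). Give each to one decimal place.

|G| = -29.4 dB, ∠G = -44.1°

|j596| = 596
|j596 + 9.1| = √(596² + 9.1²) = 596.1
|j596 + 596| = √(596² + 596²) = 842.9
|G(j596)| = 28.5 × 596 / (596.1 × 842.9) = 0.033809
20 log₁₀(0.033809) = -29.42 dB
∠(j596) = 90.00°
∠(j596 + 9.1) = arctan(596/9.1) = 89.13°
∠(j596 + 596) = arctan(596/596) = 45.00°
∠G(j596) = 90.00° − (89.13° + 45.00°) = -44.13°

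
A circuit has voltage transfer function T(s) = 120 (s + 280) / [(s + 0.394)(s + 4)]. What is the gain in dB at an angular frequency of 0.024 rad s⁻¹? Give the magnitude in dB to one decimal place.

|j0.024 + 280| = √(0.024² + 280²) = 280
|j0.024 + 0.394| = √(0.024² + 0.394²) = 0.3947
|j0.024 + 4| = √(0.024² + 4²) = 4
|T(j0.024)| = 120 × 280 / (0.3947 × 4) = 21280
20 log₁₀(21280) = 86.56 dB

86.6 dB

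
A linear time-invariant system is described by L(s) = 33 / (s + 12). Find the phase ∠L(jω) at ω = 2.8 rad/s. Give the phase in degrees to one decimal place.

∠(j2.8 + 12) = arctan(2.8/12) = 13.13°
∠L(j2.8) = −13.13° = -13.13°

-13.1 deg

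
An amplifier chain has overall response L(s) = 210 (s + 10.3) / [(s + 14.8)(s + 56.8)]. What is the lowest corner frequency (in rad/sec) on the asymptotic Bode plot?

10.3 rad/sec

Break frequencies occur at each pole and zero magnitude: 10.3 rad/sec, 14.8 rad/sec, 56.8 rad/sec.
The lowest is 10.3 rad/sec.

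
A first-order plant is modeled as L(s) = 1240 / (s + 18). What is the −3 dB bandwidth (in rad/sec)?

18 rad/sec

For a single-pole low-pass, the −3 dB point is at the pole: ω = 18 rad/sec.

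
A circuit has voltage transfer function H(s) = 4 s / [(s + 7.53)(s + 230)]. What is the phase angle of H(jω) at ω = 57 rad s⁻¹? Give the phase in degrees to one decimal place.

-6.4°

∠(j57) = 90.00°
∠(j57 + 7.53) = arctan(57/7.53) = 82.47°
∠(j57 + 230) = arctan(57/230) = 13.92°
∠H(j57) = 90.00° − (82.47° + 13.92°) = -6.39°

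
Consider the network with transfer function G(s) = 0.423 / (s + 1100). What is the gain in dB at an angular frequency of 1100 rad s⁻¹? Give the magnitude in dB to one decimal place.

-71.3 dB

|j1100 + 1100| = √(1100² + 1100²) = 1556
|G(j1100)| = 0.423 / 1556 = 0.00027191
20 log₁₀(0.00027191) = -71.31 dB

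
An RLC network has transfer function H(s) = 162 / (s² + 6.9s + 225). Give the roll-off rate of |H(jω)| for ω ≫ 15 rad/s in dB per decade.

With 0 zeros and 2 poles, the high-frequency asymptotic slope is 20 × (0 − 2) = -40 dB/decade.

-40 dB/decade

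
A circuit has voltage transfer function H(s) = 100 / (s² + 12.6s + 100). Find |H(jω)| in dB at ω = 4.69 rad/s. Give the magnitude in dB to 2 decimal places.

0.19 dB

|(j4.69)² + 12.6(j4.69) + 100| = |78.004 + j59.094| = 97.86
|H(j4.69)| = 100 / 97.86 = 1.0219
20 log₁₀(1.0219) = 0.188 dB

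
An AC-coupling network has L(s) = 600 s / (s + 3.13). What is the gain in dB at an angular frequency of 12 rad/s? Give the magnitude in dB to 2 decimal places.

|j12| = 12
|j12 + 3.13| = √(12² + 3.13²) = 12.4
|L(j12)| = 600 × 12 / 12.4 = 580.58
20 log₁₀(580.58) = 55.277 dB

55.28 dB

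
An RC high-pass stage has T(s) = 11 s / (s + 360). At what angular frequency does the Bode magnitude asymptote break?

The single real pole at s = −360 gives a corner at ω = 360 rad/sec.

360 rad/sec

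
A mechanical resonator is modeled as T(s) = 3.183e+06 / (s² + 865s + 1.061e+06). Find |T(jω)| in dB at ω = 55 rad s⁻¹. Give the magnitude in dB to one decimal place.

|(j55)² + 865(j55) + 1.061e+06| = |1.058e+06 + j47575| = 1.059e+06
|T(j55)| = 3.183e+06 / 1.059e+06 = 3.0055
20 log₁₀(3.0055) = 9.56 dB

9.6 dB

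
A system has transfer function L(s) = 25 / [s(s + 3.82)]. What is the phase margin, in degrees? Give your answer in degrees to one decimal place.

Gain crossover: |L(jω)| = 1 at ω ≈ 4.33 rad s⁻¹.
∠L(j4.33) = −90° − arctan(4.33/3.82) ≈ -138.58°
PM = 180° + (-138.58°) = 41.42°

41.4°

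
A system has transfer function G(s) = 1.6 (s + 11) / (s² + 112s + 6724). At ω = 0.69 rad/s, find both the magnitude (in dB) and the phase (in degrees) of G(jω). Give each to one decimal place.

|G| = -51.6 dB, ∠G = 2.9°

|j0.69 + 11| = √(0.69² + 11²) = 11.02
|(j0.69)² + 112(j0.69) + 6724| = |6723.5 + j77.28| = 6724
|G(j0.69)| = 1.6 × 11.02 / 6724 = 0.0026226
20 log₁₀(0.0026226) = -51.63 dB
∠(j0.69 + 11) = arctan(0.69/11) = 3.59°
∠[(j0.69)² + 112(j0.69) + 6724] = ∠[6723.5 + j77.28] = 0.66°
∠G(j0.69) = 3.59° − 0.66° = 2.93°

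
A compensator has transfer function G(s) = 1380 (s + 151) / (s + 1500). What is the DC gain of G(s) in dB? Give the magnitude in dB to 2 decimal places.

G(0) = 1380 × 151 / 1500 = 138.92
20 log₁₀(138.92) = 42.855 dB

42.86 dB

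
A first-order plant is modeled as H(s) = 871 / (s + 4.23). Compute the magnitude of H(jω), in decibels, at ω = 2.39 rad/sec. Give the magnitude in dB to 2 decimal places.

|j2.39 + 4.23| = √(2.39² + 4.23²) = 4.858
|H(j2.39)| = 871 / 4.858 = 179.27
20 log₁₀(179.27) = 45.070 dB

45.07 dB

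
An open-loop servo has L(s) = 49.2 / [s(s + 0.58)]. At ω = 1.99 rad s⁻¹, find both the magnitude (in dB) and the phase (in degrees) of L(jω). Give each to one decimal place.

|L| = 21.5 dB, ∠L = -163.8°

|j1.99 + 0.58| = √(1.99² + 0.58²) = 2.073
|j1.99| = 1.99
|L(j1.99)| = 49.2 / (2.073 × 1.99) = 11.928
20 log₁₀(11.928) = 21.53 dB
∠(j1.99 + 0.58) = arctan(1.99/0.58) = 73.75°
∠(j1.99) = 90.00°
∠L(j1.99) = − (73.75° + 90.00°) = -163.75°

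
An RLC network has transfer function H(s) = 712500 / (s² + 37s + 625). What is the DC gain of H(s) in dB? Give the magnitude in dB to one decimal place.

H(0) = 712500 / 625 = 1140
20 log₁₀(1140) = 61.14 dB

61.1 dB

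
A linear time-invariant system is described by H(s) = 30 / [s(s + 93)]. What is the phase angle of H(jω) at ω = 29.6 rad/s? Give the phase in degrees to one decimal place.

∠(j29.6 + 93) = arctan(29.6/93) = 17.66°
∠(j29.6) = 90.00°
∠H(j29.6) = − (17.66° + 90.00°) = -107.66°

-107.7°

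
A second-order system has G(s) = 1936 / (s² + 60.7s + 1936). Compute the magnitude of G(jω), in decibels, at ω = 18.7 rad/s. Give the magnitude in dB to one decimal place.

-0.1 dB

|(j18.7)² + 60.7(j18.7) + 1936| = |1586.3 + j1135.1| = 1951
|G(j18.7)| = 1936 / 1951 = 0.99252
20 log₁₀(0.99252) = -0.07 dB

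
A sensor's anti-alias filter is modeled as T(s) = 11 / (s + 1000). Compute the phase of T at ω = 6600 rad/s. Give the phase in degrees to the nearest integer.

-81 deg

∠(j6600 + 1000) = arctan(6600/1000) = 81.38°
∠T(j6600) = −81.38° = -81.38°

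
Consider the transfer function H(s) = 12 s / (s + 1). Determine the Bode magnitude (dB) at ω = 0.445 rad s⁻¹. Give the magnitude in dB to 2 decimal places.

|j0.445| = 0.445
|j0.445 + 1| = √(0.445² + 1²) = 1.095
|H(j0.445)| = 12 × 0.445 / 1.095 = 4.8787
20 log₁₀(4.8787) = 13.766 dB

13.77 dB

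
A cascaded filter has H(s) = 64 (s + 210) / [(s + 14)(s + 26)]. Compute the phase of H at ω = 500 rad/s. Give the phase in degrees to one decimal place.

-108.2°

∠(j500 + 210) = arctan(500/210) = 67.22°
∠(j500 + 14) = arctan(500/14) = 88.40°
∠(j500 + 26) = arctan(500/26) = 87.02°
∠H(j500) = 67.22° − (88.40° + 87.02°) = -108.20°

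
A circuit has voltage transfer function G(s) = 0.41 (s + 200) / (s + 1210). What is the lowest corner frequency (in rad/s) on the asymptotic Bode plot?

200 rad/s

Break frequencies occur at each pole and zero magnitude: 200 rad/s, 1210 rad/s.
The lowest is 200 rad/s.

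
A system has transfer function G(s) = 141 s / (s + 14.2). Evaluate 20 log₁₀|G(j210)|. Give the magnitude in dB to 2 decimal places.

|j210| = 210
|j210 + 14.2| = √(210² + 14.2²) = 210.5
|G(j210)| = 141 × 210 / 210.5 = 140.68
20 log₁₀(140.68) = 42.965 dB

42.96 dB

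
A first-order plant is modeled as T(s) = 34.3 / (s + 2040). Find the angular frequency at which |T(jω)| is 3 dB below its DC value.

For a single-pole low-pass, the −3 dB point is at the pole: ω = 2040 rad/s.

2040 rad/s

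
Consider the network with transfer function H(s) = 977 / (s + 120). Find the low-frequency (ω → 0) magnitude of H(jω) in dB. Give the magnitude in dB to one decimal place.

H(0) = 977 / 120 = 8.1417
20 log₁₀(8.1417) = 18.21 dB

18.2 dB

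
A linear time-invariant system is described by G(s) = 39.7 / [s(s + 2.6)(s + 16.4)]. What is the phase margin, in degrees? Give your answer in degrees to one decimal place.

Gain crossover: |G(jω)| = 1 at ω ≈ 0.881 rad/sec.
∠G(j0.881) = −90° − arctan(0.881/2.6) − arctan(0.881/16.4) ≈ -111.78°
PM = 180° + (-111.78°) = 68.22°

68.2°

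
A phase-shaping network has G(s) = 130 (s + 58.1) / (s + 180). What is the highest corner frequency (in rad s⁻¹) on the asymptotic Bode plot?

180 rad s⁻¹

Break frequencies occur at each pole and zero magnitude: 58.1 rad s⁻¹, 180 rad s⁻¹.
The highest is 180 rad s⁻¹.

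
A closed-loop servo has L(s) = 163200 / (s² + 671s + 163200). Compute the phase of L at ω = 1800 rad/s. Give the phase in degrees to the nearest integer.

∠[(j1800)² + 671(j1800) + 163200] = ∠[-3.0768e+06 + j1.2078e+06] = 158.57°
∠L(j1800) = −158.57° = -158.57°

-159°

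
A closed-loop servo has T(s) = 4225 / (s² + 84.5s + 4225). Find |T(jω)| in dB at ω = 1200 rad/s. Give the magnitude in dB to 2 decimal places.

|(j1200)² + 84.5(j1200) + 4225| = |-1.4358e+06 + j1.014e+05| = 1.439e+06
|T(j1200)| = 4225 / 1.439e+06 = 0.0029354
20 log₁₀(0.0029354) = -50.647 dB

-50.65 dB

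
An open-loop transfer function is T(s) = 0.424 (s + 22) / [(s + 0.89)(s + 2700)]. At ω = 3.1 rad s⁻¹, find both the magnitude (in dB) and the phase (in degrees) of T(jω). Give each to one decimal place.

|j3.1 + 22| = √(3.1² + 22²) = 22.22
|j3.1 + 0.89| = √(3.1² + 0.89²) = 3.225
|j3.1 + 2700| = √(3.1² + 2700²) = 2700
|T(j3.1)| = 0.424 × 22.22 / (3.225 × 2700) = 0.0010818
20 log₁₀(0.0010818) = -59.32 dB
∠(j3.1 + 22) = arctan(3.1/22) = 8.02°
∠(j3.1 + 0.89) = arctan(3.1/0.89) = 73.98°
∠(j3.1 + 2700) = arctan(3.1/2700) = 0.07°
∠T(j3.1) = 8.02° − (73.98° + 0.07°) = -66.03°

|T| = -59.3 dB, ∠T = -66.0°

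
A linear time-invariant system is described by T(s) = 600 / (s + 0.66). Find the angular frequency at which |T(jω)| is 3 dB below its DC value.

0.66 rad/s

For a single-pole low-pass, the −3 dB point is at the pole: ω = 0.66 rad/s.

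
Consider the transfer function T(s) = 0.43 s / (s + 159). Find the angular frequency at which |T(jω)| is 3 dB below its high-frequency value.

159 rad/s

For a single-pole high-pass, the −3 dB point is at the pole: ω = 159 rad/s.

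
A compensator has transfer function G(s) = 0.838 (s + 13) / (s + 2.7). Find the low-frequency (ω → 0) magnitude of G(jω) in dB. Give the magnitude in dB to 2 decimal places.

G(0) = 0.838 × 13 / 2.7 = 4.0348
20 log₁₀(4.0348) = 12.116 dB

12.12 dB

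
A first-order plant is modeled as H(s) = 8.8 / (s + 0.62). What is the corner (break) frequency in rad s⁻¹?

The single real pole at s = −0.62 gives a corner at ω = 0.62 rad s⁻¹.

0.62 rad s⁻¹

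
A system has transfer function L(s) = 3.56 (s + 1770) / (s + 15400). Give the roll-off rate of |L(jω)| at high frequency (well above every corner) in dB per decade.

With 1 zero and 1 pole, the high-frequency asymptotic slope is 20 × (1 − 1) = 0 dB/decade.

0 dB/decade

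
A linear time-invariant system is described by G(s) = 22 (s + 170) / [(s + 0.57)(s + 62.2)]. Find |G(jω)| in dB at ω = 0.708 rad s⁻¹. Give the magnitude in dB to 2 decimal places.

|j0.708 + 170| = √(0.708² + 170²) = 170
|j0.708 + 0.57| = √(0.708² + 0.57²) = 0.9089
|j0.708 + 62.2| = √(0.708² + 62.2²) = 62.2
|G(j0.708)| = 22 × 170 / (0.9089 × 62.2) = 66.149
20 log₁₀(66.149) = 36.410 dB

36.41 dB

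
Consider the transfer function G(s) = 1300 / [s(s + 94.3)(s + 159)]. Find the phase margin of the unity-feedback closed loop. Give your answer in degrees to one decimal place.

89.9 deg

Gain crossover: |G(jω)| = 1 at ω ≈ 0.0867 rad/s.
∠G(j0.0867) = −90° − arctan(0.0867/94.3) − arctan(0.0867/159) ≈ -90.08°
PM = 180° + (-90.08°) = 89.92°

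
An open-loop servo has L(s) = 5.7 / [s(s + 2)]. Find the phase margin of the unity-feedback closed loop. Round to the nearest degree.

45°

Gain crossover: |L(jω)| = 1 at ω ≈ 2.01 rad s⁻¹.
∠L(j2.01) = −90° − arctan(2.01/2) ≈ -135.14°
PM = 180° + (-135.14°) = 44.86°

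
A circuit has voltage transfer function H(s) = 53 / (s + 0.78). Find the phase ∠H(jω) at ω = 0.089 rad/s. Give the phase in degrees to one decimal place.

∠(j0.089 + 0.78) = arctan(0.089/0.78) = 6.51°
∠H(j0.089) = −6.51° = -6.51°

-6.5 deg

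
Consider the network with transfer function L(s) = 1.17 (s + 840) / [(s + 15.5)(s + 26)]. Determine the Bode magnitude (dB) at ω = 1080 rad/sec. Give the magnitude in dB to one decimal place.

|j1080 + 840| = √(1080² + 840²) = 1368
|j1080 + 15.5| = √(1080² + 15.5²) = 1080
|j1080 + 26| = √(1080² + 26²) = 1080
|L(j1080)| = 1.17 × 1368 / (1080 × 1080) = 0.0013719
20 log₁₀(0.0013719) = -57.25 dB

-57.3 dB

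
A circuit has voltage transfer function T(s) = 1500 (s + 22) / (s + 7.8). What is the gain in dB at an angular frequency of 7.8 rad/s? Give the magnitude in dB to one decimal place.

70.0 dB

|j7.8 + 22| = √(7.8² + 22²) = 23.34
|j7.8 + 7.8| = √(7.8² + 7.8²) = 11.03
|T(j7.8)| = 1500 × 23.34 / 11.03 = 3174.1
20 log₁₀(3174.1) = 70.03 dB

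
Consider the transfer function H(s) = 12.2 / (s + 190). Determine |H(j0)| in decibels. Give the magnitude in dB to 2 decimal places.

-23.85 dB

H(0) = 12.2 / 190 = 0.064211
20 log₁₀(0.064211) = -23.848 dB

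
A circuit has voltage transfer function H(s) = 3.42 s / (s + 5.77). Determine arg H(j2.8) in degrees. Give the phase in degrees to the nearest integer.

64 deg

∠(j2.8) = 90.00°
∠(j2.8 + 5.77) = arctan(2.8/5.77) = 25.89°
∠H(j2.8) = 90.00° − 25.89° = 64.11°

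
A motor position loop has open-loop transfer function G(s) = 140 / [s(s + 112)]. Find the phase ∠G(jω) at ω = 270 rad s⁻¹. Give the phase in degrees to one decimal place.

-157.5 deg

∠(j270 + 112) = arctan(270/112) = 67.47°
∠(j270) = 90.00°
∠G(j270) = − (67.47° + 90.00°) = -157.47°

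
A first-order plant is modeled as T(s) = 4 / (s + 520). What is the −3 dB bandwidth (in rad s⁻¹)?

520 rad s⁻¹

For a single-pole low-pass, the −3 dB point is at the pole: ω = 520 rad s⁻¹.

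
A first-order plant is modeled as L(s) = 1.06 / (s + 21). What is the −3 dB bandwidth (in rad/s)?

21 rad/s

For a single-pole low-pass, the −3 dB point is at the pole: ω = 21 rad/s.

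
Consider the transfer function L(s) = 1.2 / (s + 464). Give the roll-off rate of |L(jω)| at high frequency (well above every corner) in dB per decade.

-20 dB/decade

With 0 zeros and 1 pole, the high-frequency asymptotic slope is 20 × (0 − 1) = -20 dB/decade.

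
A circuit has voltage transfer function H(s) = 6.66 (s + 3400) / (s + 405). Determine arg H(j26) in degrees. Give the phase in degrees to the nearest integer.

∠(j26 + 3400) = arctan(26/3400) = 0.44°
∠(j26 + 405) = arctan(26/405) = 3.67°
∠H(j26) = 0.44° − 3.67° = -3.24°

-3 deg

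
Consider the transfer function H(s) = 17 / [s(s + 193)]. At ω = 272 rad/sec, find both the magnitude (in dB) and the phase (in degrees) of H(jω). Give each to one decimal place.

|j272 + 193| = √(272² + 193²) = 333.5
|j272| = 272
|H(j272)| = 17 / (333.5 × 272) = 0.0001874
20 log₁₀(0.0001874) = -74.54 dB
∠(j272 + 193) = arctan(272/193) = 54.64°
∠(j272) = 90.00°
∠H(j272) = − (54.64° + 90.00°) = -144.64°

|H| = -74.5 dB, ∠H = -144.6°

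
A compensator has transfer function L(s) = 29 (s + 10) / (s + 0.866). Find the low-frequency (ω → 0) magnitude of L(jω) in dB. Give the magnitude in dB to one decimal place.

50.5 dB

L(0) = 29 × 10 / 0.866 = 334.87
20 log₁₀(334.87) = 50.50 dB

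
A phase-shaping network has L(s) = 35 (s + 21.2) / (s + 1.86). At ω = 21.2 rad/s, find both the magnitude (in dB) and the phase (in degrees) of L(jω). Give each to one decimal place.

|L| = 33.9 dB, ∠L = -40.0°

|j21.2 + 21.2| = √(21.2² + 21.2²) = 29.98
|j21.2 + 1.86| = √(21.2² + 1.86²) = 21.28
|L(j21.2)| = 35 × 29.98 / 21.28 = 49.308
20 log₁₀(49.308) = 33.86 dB
∠(j21.2 + 21.2) = arctan(21.2/21.2) = 45.00°
∠(j21.2 + 1.86) = arctan(21.2/1.86) = 84.99°
∠L(j21.2) = 45.00° − 84.99° = -39.99°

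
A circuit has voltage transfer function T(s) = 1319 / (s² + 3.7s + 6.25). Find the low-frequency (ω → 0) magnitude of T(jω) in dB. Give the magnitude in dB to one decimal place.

T(0) = 1319 / 6.25 = 211.04
20 log₁₀(211.04) = 46.49 dB

46.5 dB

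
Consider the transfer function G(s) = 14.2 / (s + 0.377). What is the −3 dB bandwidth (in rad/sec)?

For a single-pole low-pass, the −3 dB point is at the pole: ω = 0.377 rad/sec.

0.377 rad/sec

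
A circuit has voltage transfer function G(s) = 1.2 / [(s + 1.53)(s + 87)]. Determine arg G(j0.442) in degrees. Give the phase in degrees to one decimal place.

∠(j0.442 + 1.53) = arctan(0.442/1.53) = 16.11°
∠(j0.442 + 87) = arctan(0.442/87) = 0.29°
∠G(j0.442) = − (16.11° + 0.29°) = -16.40°

-16.4°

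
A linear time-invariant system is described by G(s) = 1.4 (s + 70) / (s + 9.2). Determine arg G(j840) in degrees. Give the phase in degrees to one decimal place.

∠(j840 + 70) = arctan(840/70) = 85.24°
∠(j840 + 9.2) = arctan(840/9.2) = 89.37°
∠G(j840) = 85.24° − 89.37° = -4.14°

-4.1°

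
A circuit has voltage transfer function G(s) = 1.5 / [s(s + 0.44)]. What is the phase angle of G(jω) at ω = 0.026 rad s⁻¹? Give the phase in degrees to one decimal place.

∠(j0.026 + 0.44) = arctan(0.026/0.44) = 3.38°
∠(j0.026) = 90.00°
∠G(j0.026) = − (3.38° + 90.00°) = -93.38°

-93.4°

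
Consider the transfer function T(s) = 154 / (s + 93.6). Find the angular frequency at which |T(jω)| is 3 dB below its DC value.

For a single-pole low-pass, the −3 dB point is at the pole: ω = 93.6 rad s⁻¹.

93.6 rad s⁻¹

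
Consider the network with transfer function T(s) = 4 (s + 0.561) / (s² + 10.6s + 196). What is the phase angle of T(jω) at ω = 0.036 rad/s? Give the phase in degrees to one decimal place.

3.6°

∠(j0.036 + 0.561) = arctan(0.036/0.561) = 3.67°
∠[(j0.036)² + 10.6(j0.036) + 196] = ∠[196 + j0.3816] = 0.11°
∠T(j0.036) = 3.67° − 0.11° = 3.56°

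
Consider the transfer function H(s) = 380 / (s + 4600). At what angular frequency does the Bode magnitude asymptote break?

The single real pole at s = −4600 gives a corner at ω = 4600 rad/s.

4600 rad/s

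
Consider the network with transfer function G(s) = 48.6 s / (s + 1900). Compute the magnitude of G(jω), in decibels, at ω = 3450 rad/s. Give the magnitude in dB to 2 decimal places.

32.58 dB

|j3450| = 3450
|j3450 + 1900| = √(3450² + 1900²) = 3939
|G(j3450)| = 48.6 × 3450 / 3939 = 42.571
20 log₁₀(42.571) = 32.582 dB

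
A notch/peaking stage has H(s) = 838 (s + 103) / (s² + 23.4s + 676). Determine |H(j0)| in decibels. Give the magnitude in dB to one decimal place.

H(0) = 838 × 103 / 676 = 127.68
20 log₁₀(127.68) = 42.12 dB

42.1 dB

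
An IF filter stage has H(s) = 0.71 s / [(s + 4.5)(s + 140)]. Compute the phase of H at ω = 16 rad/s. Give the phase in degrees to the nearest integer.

∠(j16) = 90.00°
∠(j16 + 4.5) = arctan(16/4.5) = 74.29°
∠(j16 + 140) = arctan(16/140) = 6.52°
∠H(j16) = 90.00° − (74.29° + 6.52°) = 9.19°

9°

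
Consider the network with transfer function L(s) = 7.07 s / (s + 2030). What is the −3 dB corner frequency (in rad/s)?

2030 rad/s

For a single-pole high-pass, the −3 dB point is at the pole: ω = 2030 rad/s.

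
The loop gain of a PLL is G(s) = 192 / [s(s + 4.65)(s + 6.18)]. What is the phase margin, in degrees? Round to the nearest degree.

Gain crossover: |G(jω)| = 1 at ω ≈ 4.14 rad/s.
∠G(j4.14) = −90° − arctan(4.14/4.65) − arctan(4.14/6.18) ≈ -165.54°
PM = 180° + (-165.54°) = 14.46°

14°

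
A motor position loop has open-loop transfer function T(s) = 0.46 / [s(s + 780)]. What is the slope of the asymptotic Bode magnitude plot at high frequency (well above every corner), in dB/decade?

With 0 zeros and 2 poles, the high-frequency asymptotic slope is 20 × (0 − 2) = -40 dB/decade.

-40 dB/decade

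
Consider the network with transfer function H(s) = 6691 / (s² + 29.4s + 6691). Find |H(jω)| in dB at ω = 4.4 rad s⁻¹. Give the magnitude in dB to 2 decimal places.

0.02 dB

|(j4.4)² + 29.4(j4.4) + 6691| = |6671.6 + j129.36| = 6673
|H(j4.4)| = 6691 / 6673 = 1.0027
20 log₁₀(1.0027) = 0.024 dB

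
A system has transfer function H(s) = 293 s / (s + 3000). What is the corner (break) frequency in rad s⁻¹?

3000 rad s⁻¹

The single real pole at s = −3000 gives a corner at ω = 3000 rad s⁻¹.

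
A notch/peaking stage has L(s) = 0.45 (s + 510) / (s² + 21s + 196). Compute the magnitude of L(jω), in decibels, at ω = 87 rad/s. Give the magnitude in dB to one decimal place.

|j87 + 510| = √(87² + 510²) = 517.4
|(j87)² + 21(j87) + 196| = |-7373 + j1827| = 7596
|L(j87)| = 0.45 × 517.4 / 7596 = 0.03065
20 log₁₀(0.03065) = -30.27 dB

-30.3 dB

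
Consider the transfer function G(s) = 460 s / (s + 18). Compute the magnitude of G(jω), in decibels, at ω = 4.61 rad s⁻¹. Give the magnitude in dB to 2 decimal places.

41.15 dB

|j4.61| = 4.61
|j4.61 + 18| = √(4.61² + 18²) = 18.58
|G(j4.61)| = 460 × 4.61 / 18.58 = 114.13
20 log₁₀(114.13) = 41.148 dB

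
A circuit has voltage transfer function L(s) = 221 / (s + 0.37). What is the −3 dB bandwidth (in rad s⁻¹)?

For a single-pole low-pass, the −3 dB point is at the pole: ω = 0.37 rad s⁻¹.

0.37 rad s⁻¹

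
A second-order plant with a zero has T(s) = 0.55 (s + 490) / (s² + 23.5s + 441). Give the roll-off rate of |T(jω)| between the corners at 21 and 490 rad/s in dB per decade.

In this band the factors already past their corner are: complex pole pair at ωₙ ≈ 21; net slope = -40 dB/decade.

-40 dB/decade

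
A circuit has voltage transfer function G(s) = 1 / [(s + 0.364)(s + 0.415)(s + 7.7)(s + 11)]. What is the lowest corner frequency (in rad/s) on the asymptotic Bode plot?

Break frequencies occur at each pole and zero magnitude: 0.364 rad/s, 0.415 rad/s, 7.7 rad/s, 11 rad/s.
The lowest is 0.364 rad/s.

0.364 rad/s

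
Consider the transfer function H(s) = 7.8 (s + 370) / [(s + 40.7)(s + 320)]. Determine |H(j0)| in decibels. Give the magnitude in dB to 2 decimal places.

H(0) = 7.8 × 370 / (40.7 × 320) = 0.22159
20 log₁₀(0.22159) = -13.089 dB

-13.09 dB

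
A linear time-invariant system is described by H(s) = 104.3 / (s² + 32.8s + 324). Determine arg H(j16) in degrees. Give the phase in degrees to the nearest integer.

-83°

∠[(j16)² + 32.8(j16) + 324] = ∠[68 + j524.8] = 82.62°
∠H(j16) = −82.62° = -82.62°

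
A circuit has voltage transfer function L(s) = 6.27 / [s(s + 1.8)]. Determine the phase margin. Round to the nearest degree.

Gain crossover: |L(jω)| = 1 at ω ≈ 2.2 rad s⁻¹.
∠L(j2.2) = −90° − arctan(2.2/1.8) ≈ -140.76°
PM = 180° + (-140.76°) = 39.24°

39°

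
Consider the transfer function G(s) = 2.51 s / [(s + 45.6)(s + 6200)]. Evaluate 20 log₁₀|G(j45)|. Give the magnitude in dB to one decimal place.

-70.9 dB

|j45| = 45
|j45 + 45.6| = √(45² + 45.6²) = 64.07
|j45 + 6200| = √(45² + 6200²) = 6200
|G(j45)| = 2.51 × 45 / (64.07 × 6200) = 0.00028435
20 log₁₀(0.00028435) = -70.92 dB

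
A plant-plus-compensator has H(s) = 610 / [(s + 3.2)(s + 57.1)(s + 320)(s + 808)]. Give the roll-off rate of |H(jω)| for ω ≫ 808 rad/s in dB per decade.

-80 dB/decade

With 0 zeros and 4 poles, the high-frequency asymptotic slope is 20 × (0 − 4) = -80 dB/decade.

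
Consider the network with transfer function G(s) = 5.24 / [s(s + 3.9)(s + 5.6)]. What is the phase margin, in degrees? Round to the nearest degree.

84°

Gain crossover: |G(jω)| = 1 at ω ≈ 0.239 rad s⁻¹.
∠G(j0.239) = −90° − arctan(0.239/3.9) − arctan(0.239/5.6) ≈ -95.96°
PM = 180° + (-95.96°) = 84.04°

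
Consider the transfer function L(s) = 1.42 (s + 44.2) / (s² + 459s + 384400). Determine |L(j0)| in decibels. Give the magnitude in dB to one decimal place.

L(0) = 1.42 × 44.2 / 384400 = 0.00016328
20 log₁₀(0.00016328) = -75.74 dB

-75.7 dB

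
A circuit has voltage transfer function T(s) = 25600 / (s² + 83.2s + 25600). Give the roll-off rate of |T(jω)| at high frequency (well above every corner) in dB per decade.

With 0 zeros and 2 poles, the high-frequency asymptotic slope is 20 × (0 − 2) = -40 dB/decade.

-40 dB/decade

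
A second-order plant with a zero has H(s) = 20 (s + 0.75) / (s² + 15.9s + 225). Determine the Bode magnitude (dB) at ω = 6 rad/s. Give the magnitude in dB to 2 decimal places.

|j6 + 0.75| = √(6² + 0.75²) = 6.047
|(j6)² + 15.9(j6) + 225| = |189 + j95.4| = 211.7
|H(j6)| = 20 × 6.047 / 211.7 = 0.57122
20 log₁₀(0.57122) = -4.864 dB

-4.86 dB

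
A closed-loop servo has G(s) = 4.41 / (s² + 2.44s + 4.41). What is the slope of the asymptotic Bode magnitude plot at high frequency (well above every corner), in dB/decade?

-40 dB/decade

With 0 zeros and 2 poles, the high-frequency asymptotic slope is 20 × (0 − 2) = -40 dB/decade.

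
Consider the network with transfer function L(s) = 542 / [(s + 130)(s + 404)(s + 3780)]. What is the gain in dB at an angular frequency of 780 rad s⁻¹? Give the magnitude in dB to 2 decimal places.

-133.89 dB

|j780 + 130| = √(780² + 130²) = 790.8
|j780 + 404| = √(780² + 404²) = 878.4
|j780 + 3780| = √(780² + 3780²) = 3860
|L(j780)| = 542 / (790.8 × 878.4 × 3860) = 2.0217e-07
20 log₁₀(2.0217e-07) = -133.886 dB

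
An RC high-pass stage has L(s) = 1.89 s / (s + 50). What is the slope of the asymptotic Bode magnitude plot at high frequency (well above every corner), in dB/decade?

With 1 zero and 1 pole, the high-frequency asymptotic slope is 20 × (1 − 1) = 0 dB/decade.

0 dB/decade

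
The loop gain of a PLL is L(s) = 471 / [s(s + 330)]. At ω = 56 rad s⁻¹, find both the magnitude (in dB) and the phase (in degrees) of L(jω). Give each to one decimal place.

|L| = -32.0 dB, ∠L = -99.6°

|j56 + 330| = √(56² + 330²) = 334.7
|j56| = 56
|L(j56)| = 471 / (334.7 × 56) = 0.025128
20 log₁₀(0.025128) = -32.00 dB
∠(j56 + 330) = arctan(56/330) = 9.63°
∠(j56) = 90.00°
∠L(j56) = − (9.63° + 90.00°) = -99.63°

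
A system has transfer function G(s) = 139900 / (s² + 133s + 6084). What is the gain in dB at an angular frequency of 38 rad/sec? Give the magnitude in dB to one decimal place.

|(j38)² + 133(j38) + 6084| = |4640 + j5054| = 6861
|G(j38)| = 139900 / 6861 = 20.391
20 log₁₀(20.391) = 26.19 dB

26.2 dB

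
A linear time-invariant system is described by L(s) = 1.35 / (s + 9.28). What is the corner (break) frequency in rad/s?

The single real pole at s = −9.28 gives a corner at ω = 9.28 rad/s.

9.28 rad/s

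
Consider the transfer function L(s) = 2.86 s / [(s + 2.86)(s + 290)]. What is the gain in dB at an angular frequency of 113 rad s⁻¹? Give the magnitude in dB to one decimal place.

-40.7 dB

|j113| = 113
|j113 + 2.86| = √(113² + 2.86²) = 113
|j113 + 290| = √(113² + 290²) = 311.2
|L(j113)| = 2.86 × 113 / (113 × 311.2) = 0.0091862
20 log₁₀(0.0091862) = -40.74 dB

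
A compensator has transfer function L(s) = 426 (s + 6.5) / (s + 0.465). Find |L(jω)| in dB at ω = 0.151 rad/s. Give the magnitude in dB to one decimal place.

75.1 dB

|j0.151 + 6.5| = √(0.151² + 6.5²) = 6.502
|j0.151 + 0.465| = √(0.151² + 0.465²) = 0.4889
|L(j0.151)| = 426 × 6.502 / 0.4889 = 5665.2
20 log₁₀(5665.2) = 75.06 dB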